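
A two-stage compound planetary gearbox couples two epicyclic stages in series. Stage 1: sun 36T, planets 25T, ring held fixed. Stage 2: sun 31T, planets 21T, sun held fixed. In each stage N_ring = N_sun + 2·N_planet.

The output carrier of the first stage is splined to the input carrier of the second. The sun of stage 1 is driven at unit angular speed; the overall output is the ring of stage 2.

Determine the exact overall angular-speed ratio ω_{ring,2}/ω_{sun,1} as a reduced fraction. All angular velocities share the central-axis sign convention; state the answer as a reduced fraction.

1872/4453

Stage 1: N_ring = 36 + 2·25 = 86
Stage 1: 36(ω_s−ω_c) = −86(ω_r−ω_c),  ω_r=0, ω_s=1
Stage 1: 36(1−ω_c) = −86(0−ω_c)  ⇒  122ω_c = 36  ⇒  ω_c = 18/61
  ⇒ ω_c¹/ω_s¹ = 18/61
Stage 2: N_ring = 31 + 2·21 = 73
Stage 2: 31(ω_s−ω_c) = −73(ω_r−ω_c),  ω_s=0, ω_c=1
Stage 2: ω_r = 1 − (31/73)(0−1) = 104/73
  ⇒ ω_r²/ω_c² = 104/73
Coupling ω_c² = ω_c¹ ⇒ overall = 18/61 × 104/73 = 1872/4453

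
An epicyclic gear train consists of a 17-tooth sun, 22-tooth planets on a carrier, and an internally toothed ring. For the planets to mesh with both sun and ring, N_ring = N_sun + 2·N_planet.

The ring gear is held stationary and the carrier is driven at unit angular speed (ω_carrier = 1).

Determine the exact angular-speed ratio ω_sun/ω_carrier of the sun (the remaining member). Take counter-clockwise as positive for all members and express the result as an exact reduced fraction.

78/17

N_ring = 17 + 2·22 = 61
17(ω_s−ω_c) = −61(ω_r−ω_c),  ω_r=0, ω_c=1
ω_s = 1 − (61/17)(0−1) = 78/17
ω_s/ω_c = 78/17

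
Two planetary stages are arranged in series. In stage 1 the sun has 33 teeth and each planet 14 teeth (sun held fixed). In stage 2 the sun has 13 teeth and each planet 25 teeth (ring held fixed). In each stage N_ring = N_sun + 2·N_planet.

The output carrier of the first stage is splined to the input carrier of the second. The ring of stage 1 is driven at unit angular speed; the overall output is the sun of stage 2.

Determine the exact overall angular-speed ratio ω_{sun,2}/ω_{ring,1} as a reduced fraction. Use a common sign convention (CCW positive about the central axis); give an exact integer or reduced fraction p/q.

2318/611

Stage 1: N_ring = 33 + 2·14 = 61
Stage 1: 33(ω_s−ω_c) = −61(ω_r−ω_c),  ω_s=0, ω_r=1
Stage 1: 33(0−ω_c) = −61(1−ω_c)  ⇒  94ω_c = 61  ⇒  ω_c = 61/94
  ⇒ ω_c¹/ω_r¹ = 61/94
Stage 2: N_ring = 13 + 2·25 = 63
Stage 2: 13(ω_s−ω_c) = −63(ω_r−ω_c),  ω_r=0, ω_c=1
Stage 2: ω_s = 1 − (63/13)(0−1) = 76/13
  ⇒ ω_s²/ω_c² = 76/13
Coupling ω_c² = ω_c¹ ⇒ overall = 61/94 × 76/13 = 2318/611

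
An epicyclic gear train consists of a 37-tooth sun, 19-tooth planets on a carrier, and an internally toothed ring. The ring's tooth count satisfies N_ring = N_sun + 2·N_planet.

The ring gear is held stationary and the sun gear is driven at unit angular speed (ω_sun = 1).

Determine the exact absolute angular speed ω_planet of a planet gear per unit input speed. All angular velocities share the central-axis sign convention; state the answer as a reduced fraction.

N_ring = 37 + 2·19 = 75
37(ω_s−ω_c) = −75(ω_r−ω_c),  ω_r=0, ω_s=1
37(1−ω_c) = −75(0−ω_c)  ⇒  112ω_c = 37  ⇒  ω_c = 37/112
sun–planet: 37·(1−37/112) = −19·(ω_p−ω_c)  ⇒  ω_p−ω_c = −(37/19)·(75/112) = -2775/2128
ω_p = 37/112 − 2775/2128 = -37/38

-37/38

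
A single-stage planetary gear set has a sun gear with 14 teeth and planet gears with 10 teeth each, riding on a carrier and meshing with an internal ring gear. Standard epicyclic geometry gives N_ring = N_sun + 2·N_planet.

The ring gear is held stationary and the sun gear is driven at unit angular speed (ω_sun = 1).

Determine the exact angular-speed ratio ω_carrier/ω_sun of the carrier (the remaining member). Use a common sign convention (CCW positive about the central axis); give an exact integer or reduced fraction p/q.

7/24

N_ring = 14 + 2·10 = 34
14(ω_s−ω_c) = −34(ω_r−ω_c),  ω_r=0, ω_s=1
14(1−ω_c) = −34(0−ω_c)  ⇒  48ω_c = 14  ⇒  ω_c = 7/24
ω_c/ω_s = 7/24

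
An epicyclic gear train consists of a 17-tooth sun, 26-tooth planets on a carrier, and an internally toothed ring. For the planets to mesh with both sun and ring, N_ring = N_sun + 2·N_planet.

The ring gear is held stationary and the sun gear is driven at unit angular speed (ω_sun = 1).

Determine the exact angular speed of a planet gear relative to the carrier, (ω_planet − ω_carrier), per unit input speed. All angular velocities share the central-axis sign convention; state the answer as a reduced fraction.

N_ring = 17 + 2·26 = 69
17(ω_s−ω_c) = −69(ω_r−ω_c),  ω_r=0, ω_s=1
17(1−ω_c) = −69(0−ω_c)  ⇒  86ω_c = 17  ⇒  ω_c = 17/86
sun–planet: 17·(1−17/86) = −26·(ω_p−ω_c)  ⇒  ω_p−ω_c = −(17/26)·(69/86) = -1173/2236

-1173/2236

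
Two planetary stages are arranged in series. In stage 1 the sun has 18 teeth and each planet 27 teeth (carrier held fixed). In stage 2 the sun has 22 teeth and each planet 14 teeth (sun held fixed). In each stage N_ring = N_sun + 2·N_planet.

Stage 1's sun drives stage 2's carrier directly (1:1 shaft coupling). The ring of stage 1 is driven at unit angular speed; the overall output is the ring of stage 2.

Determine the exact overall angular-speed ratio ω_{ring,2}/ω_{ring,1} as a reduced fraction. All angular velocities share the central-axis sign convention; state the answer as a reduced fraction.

-144/25

Stage 1: N_ring = 18 + 2·27 = 72
Stage 1: 18(ω_s−ω_c) = −72(ω_r−ω_c),  ω_c=0, ω_r=1
Stage 1: ω_s = 0 − (72/18)(1−0) = -4
  ⇒ ω_s¹/ω_r¹ = -4
Stage 2: N_ring = 22 + 2·14 = 50
Stage 2: 22(ω_s−ω_c) = −50(ω_r−ω_c),  ω_s=0, ω_c=1
Stage 2: ω_r = 1 − (22/50)(0−1) = 36/25
  ⇒ ω_r²/ω_c² = 36/25
Coupling ω_c² = ω_s¹ ⇒ overall = -4 × 36/25 = -144/25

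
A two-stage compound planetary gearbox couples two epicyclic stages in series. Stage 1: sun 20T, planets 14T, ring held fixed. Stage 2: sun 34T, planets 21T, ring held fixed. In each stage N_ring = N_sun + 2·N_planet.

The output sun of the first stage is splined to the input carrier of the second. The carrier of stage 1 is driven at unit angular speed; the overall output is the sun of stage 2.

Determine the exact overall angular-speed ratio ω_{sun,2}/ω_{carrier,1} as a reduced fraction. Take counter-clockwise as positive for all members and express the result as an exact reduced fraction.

11

Stage 1: N_ring = 20 + 2·14 = 48
Stage 1: 20(ω_s−ω_c) = −48(ω_r−ω_c),  ω_r=0, ω_c=1
Stage 1: ω_s = 1 − (48/20)(0−1) = 17/5
  ⇒ ω_s¹/ω_c¹ = 17/5
Stage 2: N_ring = 34 + 2·21 = 76
Stage 2: 34(ω_s−ω_c) = −76(ω_r−ω_c),  ω_r=0, ω_c=1
Stage 2: ω_s = 1 − (76/34)(0−1) = 55/17
  ⇒ ω_s²/ω_c² = 55/17
Coupling ω_c² = ω_s¹ ⇒ overall = 17/5 × 55/17 = 11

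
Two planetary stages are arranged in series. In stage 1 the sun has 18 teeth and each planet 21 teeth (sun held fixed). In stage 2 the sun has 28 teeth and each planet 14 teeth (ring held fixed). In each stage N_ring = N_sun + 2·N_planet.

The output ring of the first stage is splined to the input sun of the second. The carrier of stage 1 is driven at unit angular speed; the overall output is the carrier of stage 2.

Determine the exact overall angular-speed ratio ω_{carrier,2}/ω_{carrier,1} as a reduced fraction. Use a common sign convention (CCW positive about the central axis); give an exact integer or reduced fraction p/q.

Stage 1: N_ring = 18 + 2·21 = 60
Stage 1: 18(ω_s−ω_c) = −60(ω_r−ω_c),  ω_s=0, ω_c=1
Stage 1: ω_r = 1 − (18/60)(0−1) = 13/10
  ⇒ ω_r¹/ω_c¹ = 13/10
Stage 2: N_ring = 28 + 2·14 = 56
Stage 2: 28(ω_s−ω_c) = −56(ω_r−ω_c),  ω_r=0, ω_s=1
Stage 2: 28(1−ω_c) = −56(0−ω_c)  ⇒  84ω_c = 28  ⇒  ω_c = 1/3
  ⇒ ω_c²/ω_s² = 1/3
Coupling ω_s² = ω_r¹ ⇒ overall = 13/10 × 1/3 = 13/30

13/30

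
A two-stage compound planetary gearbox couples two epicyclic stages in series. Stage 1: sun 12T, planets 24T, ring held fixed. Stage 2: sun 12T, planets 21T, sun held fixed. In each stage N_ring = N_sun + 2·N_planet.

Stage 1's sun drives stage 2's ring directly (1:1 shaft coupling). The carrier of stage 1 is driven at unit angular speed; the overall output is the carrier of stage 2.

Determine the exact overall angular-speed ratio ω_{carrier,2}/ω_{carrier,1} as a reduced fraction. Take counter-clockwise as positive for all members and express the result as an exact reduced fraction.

54/11

Stage 1: N_ring = 12 + 2·24 = 60
Stage 1: 12(ω_s−ω_c) = −60(ω_r−ω_c),  ω_r=0, ω_c=1
Stage 1: ω_s = 1 − (60/12)(0−1) = 6
  ⇒ ω_s¹/ω_c¹ = 6
Stage 2: N_ring = 12 + 2·21 = 54
Stage 2: 12(ω_s−ω_c) = −54(ω_r−ω_c),  ω_s=0, ω_r=1
Stage 2: 12(0−ω_c) = −54(1−ω_c)  ⇒  66ω_c = 54  ⇒  ω_c = 9/11
  ⇒ ω_c²/ω_r² = 9/11
Coupling ω_r² = ω_s¹ ⇒ overall = 6 × 9/11 = 54/11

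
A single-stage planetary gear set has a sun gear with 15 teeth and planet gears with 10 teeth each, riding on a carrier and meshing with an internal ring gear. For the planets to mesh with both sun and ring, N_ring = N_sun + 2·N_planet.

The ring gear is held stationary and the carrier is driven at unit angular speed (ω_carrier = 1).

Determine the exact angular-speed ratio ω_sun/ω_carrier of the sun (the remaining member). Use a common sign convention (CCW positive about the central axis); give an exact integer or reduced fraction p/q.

N_ring = 15 + 2·10 = 35
15(ω_s−ω_c) = −35(ω_r−ω_c),  ω_r=0, ω_c=1
ω_s = 1 − (35/15)(0−1) = 10/3
ω_s/ω_c = 10/3

10/3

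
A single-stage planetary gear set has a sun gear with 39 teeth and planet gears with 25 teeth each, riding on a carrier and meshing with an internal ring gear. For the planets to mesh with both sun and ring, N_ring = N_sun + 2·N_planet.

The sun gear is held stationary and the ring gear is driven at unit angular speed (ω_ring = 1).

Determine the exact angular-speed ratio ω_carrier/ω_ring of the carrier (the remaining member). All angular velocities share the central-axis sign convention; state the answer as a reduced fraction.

89/128

N_ring = 39 + 2·25 = 89
39(ω_s−ω_c) = −89(ω_r−ω_c),  ω_s=0, ω_r=1
39(0−ω_c) = −89(1−ω_c)  ⇒  128ω_c = 89  ⇒  ω_c = 89/128
ω_c/ω_r = 89/128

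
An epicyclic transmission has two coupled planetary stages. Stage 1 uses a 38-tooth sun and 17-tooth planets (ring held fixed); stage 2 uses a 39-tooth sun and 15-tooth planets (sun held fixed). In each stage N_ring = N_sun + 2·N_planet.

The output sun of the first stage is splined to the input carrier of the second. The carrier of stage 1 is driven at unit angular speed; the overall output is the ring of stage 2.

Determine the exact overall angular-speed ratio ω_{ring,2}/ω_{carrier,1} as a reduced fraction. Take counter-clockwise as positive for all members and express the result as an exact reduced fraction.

1980/437

Stage 1: N_ring = 38 + 2·17 = 72
Stage 1: 38(ω_s−ω_c) = −72(ω_r−ω_c),  ω_r=0, ω_c=1
Stage 1: ω_s = 1 − (72/38)(0−1) = 55/19
  ⇒ ω_s¹/ω_c¹ = 55/19
Stage 2: N_ring = 39 + 2·15 = 69
Stage 2: 39(ω_s−ω_c) = −69(ω_r−ω_c),  ω_s=0, ω_c=1
Stage 2: ω_r = 1 − (39/69)(0−1) = 36/23
  ⇒ ω_r²/ω_c² = 36/23
Coupling ω_c² = ω_s¹ ⇒ overall = 55/19 × 36/23 = 1980/437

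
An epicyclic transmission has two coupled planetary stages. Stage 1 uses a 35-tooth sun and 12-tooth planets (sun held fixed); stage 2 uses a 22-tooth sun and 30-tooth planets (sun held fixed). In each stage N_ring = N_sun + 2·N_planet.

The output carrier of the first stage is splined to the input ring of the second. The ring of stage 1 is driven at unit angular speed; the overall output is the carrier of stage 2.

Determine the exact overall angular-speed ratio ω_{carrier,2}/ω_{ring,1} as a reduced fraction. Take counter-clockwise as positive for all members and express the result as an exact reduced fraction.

2419/4888

Stage 1: N_ring = 35 + 2·12 = 59
Stage 1: 35(ω_s−ω_c) = −59(ω_r−ω_c),  ω_s=0, ω_r=1
Stage 1: 35(0−ω_c) = −59(1−ω_c)  ⇒  94ω_c = 59  ⇒  ω_c = 59/94
  ⇒ ω_c¹/ω_r¹ = 59/94
Stage 2: N_ring = 22 + 2·30 = 82
Stage 2: 22(ω_s−ω_c) = −82(ω_r−ω_c),  ω_s=0, ω_r=1
Stage 2: 22(0−ω_c) = −82(1−ω_c)  ⇒  104ω_c = 82  ⇒  ω_c = 41/52
  ⇒ ω_c²/ω_r² = 41/52
Coupling ω_r² = ω_c¹ ⇒ overall = 59/94 × 41/52 = 2419/4888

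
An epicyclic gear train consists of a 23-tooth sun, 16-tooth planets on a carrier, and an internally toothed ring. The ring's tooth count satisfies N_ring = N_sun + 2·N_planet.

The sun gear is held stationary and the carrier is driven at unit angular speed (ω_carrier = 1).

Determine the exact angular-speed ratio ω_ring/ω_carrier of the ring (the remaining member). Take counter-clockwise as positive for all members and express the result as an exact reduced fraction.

N_ring = 23 + 2·16 = 55
23(ω_s−ω_c) = −55(ω_r−ω_c),  ω_s=0, ω_c=1
ω_r = 1 − (23/55)(0−1) = 78/55
ω_r/ω_c = 78/55

78/55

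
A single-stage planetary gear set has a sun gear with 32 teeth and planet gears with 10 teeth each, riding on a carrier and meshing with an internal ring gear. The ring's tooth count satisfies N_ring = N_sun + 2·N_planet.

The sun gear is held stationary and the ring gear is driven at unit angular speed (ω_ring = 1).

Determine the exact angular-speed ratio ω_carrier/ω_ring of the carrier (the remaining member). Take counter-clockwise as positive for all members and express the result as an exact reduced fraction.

N_ring = 32 + 2·10 = 52
32(ω_s−ω_c) = −52(ω_r−ω_c),  ω_s=0, ω_r=1
32(0−ω_c) = −52(1−ω_c)  ⇒  84ω_c = 52  ⇒  ω_c = 13/21
ω_c/ω_r = 13/21

13/21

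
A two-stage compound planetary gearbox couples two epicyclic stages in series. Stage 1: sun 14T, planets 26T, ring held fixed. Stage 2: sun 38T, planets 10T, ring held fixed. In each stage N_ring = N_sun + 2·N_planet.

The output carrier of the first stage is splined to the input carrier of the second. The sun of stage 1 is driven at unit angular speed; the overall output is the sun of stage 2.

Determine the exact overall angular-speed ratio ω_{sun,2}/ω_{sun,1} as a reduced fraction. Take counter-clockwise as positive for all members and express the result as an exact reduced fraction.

42/95

Stage 1: N_ring = 14 + 2·26 = 66
Stage 1: 14(ω_s−ω_c) = −66(ω_r−ω_c),  ω_r=0, ω_s=1
Stage 1: 14(1−ω_c) = −66(0−ω_c)  ⇒  80ω_c = 14  ⇒  ω_c = 7/40
  ⇒ ω_c¹/ω_s¹ = 7/40
Stage 2: N_ring = 38 + 2·10 = 58
Stage 2: 38(ω_s−ω_c) = −58(ω_r−ω_c),  ω_r=0, ω_c=1
Stage 2: ω_s = 1 − (58/38)(0−1) = 48/19
  ⇒ ω_s²/ω_c² = 48/19
Coupling ω_c² = ω_c¹ ⇒ overall = 7/40 × 48/19 = 42/95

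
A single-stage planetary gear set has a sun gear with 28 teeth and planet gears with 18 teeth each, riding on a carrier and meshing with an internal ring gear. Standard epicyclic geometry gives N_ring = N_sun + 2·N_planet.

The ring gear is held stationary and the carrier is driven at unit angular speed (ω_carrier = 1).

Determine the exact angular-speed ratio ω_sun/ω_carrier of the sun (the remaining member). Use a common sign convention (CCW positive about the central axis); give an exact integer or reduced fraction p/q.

N_ring = 28 + 2·18 = 64
28(ω_s−ω_c) = −64(ω_r−ω_c),  ω_r=0, ω_c=1
ω_s = 1 − (64/28)(0−1) = 23/7
ω_s/ω_c = 23/7

23/7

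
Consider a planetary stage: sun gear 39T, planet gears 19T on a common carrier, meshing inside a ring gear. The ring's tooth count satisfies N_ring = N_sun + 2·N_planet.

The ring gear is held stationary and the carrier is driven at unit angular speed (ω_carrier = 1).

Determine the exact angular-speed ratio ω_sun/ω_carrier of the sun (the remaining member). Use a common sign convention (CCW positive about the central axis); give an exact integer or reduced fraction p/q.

116/39

N_ring = 39 + 2·19 = 77
39(ω_s−ω_c) = −77(ω_r−ω_c),  ω_r=0, ω_c=1
ω_s = 1 − (77/39)(0−1) = 116/39
ω_s/ω_c = 116/39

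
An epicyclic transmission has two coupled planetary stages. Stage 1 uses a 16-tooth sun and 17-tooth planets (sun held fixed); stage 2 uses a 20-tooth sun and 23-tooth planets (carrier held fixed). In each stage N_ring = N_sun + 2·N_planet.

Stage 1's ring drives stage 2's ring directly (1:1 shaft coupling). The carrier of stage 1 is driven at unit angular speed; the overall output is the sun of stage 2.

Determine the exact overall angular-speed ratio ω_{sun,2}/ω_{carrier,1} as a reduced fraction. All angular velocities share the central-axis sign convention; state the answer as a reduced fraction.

Stage 1: N_ring = 16 + 2·17 = 50
Stage 1: 16(ω_s−ω_c) = −50(ω_r−ω_c),  ω_s=0, ω_c=1
Stage 1: ω_r = 1 − (16/50)(0−1) = 33/25
  ⇒ ω_r¹/ω_c¹ = 33/25
Stage 2: N_ring = 20 + 2·23 = 66
Stage 2: 20(ω_s−ω_c) = −66(ω_r−ω_c),  ω_c=0, ω_r=1
Stage 2: ω_s = 0 − (66/20)(1−0) = -33/10
  ⇒ ω_s²/ω_r² = -33/10
Coupling ω_r² = ω_r¹ ⇒ overall = 33/25 × -33/10 = -1089/250

-1089/250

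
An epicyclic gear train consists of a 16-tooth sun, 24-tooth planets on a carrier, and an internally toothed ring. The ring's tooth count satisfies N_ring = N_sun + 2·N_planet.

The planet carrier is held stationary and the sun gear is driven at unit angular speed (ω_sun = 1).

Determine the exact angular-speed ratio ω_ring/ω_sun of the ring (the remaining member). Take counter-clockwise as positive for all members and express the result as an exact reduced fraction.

-1/4

N_ring = 16 + 2·24 = 64
16(ω_s−ω_c) = −64(ω_r−ω_c),  ω_c=0, ω_s=1
ω_r = 0 − (16/64)(1−0) = -1/4
ω_r/ω_s = -1/4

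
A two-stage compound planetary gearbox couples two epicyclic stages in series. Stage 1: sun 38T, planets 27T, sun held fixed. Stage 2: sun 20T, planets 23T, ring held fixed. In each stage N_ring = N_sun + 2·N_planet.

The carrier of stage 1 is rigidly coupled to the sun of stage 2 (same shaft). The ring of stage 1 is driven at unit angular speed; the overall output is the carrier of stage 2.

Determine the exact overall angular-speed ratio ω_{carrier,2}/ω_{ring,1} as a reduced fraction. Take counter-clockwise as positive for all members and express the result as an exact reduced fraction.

92/559

Stage 1: N_ring = 38 + 2·27 = 92
Stage 1: 38(ω_s−ω_c) = −92(ω_r−ω_c),  ω_s=0, ω_r=1
Stage 1: 38(0−ω_c) = −92(1−ω_c)  ⇒  130ω_c = 92  ⇒  ω_c = 46/65
  ⇒ ω_c¹/ω_r¹ = 46/65
Stage 2: N_ring = 20 + 2·23 = 66
Stage 2: 20(ω_s−ω_c) = −66(ω_r−ω_c),  ω_r=0, ω_s=1
Stage 2: 20(1−ω_c) = −66(0−ω_c)  ⇒  86ω_c = 20  ⇒  ω_c = 10/43
  ⇒ ω_c²/ω_s² = 10/43
Coupling ω_s² = ω_c¹ ⇒ overall = 46/65 × 10/43 = 92/559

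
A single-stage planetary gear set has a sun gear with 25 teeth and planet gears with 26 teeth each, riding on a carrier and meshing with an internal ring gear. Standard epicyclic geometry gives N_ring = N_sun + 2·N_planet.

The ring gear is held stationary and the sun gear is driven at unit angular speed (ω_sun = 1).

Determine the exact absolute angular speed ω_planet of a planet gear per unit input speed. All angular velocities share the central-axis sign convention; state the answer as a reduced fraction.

-25/52

N_ring = 25 + 2·26 = 77
25(ω_s−ω_c) = −77(ω_r−ω_c),  ω_r=0, ω_s=1
25(1−ω_c) = −77(0−ω_c)  ⇒  102ω_c = 25  ⇒  ω_c = 25/102
sun–planet: 25·(1−25/102) = −26·(ω_p−ω_c)  ⇒  ω_p−ω_c = −(25/26)·(77/102) = -1925/2652
ω_p = 25/102 − 1925/2652 = -25/52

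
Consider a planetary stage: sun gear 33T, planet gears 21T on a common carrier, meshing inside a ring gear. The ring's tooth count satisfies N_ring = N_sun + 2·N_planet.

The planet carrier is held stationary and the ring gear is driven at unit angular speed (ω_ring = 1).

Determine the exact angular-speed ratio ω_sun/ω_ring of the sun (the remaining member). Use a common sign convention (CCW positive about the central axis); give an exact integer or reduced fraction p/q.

-25/11

N_ring = 33 + 2·21 = 75
33(ω_s−ω_c) = −75(ω_r−ω_c),  ω_c=0, ω_r=1
ω_s = 0 − (75/33)(1−0) = -25/11
ω_s/ω_r = -25/11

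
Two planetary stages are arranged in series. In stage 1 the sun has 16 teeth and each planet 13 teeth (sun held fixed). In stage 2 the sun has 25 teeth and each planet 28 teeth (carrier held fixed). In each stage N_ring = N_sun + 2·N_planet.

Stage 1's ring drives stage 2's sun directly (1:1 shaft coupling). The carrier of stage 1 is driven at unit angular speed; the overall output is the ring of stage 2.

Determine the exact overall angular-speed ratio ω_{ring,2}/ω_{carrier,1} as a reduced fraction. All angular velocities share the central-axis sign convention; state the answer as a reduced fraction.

-725/1701

Stage 1: N_ring = 16 + 2·13 = 42
Stage 1: 16(ω_s−ω_c) = −42(ω_r−ω_c),  ω_s=0, ω_c=1
Stage 1: ω_r = 1 − (16/42)(0−1) = 29/21
  ⇒ ω_r¹/ω_c¹ = 29/21
Stage 2: N_ring = 25 + 2·28 = 81
Stage 2: 25(ω_s−ω_c) = −81(ω_r−ω_c),  ω_c=0, ω_s=1
Stage 2: ω_r = 0 − (25/81)(1−0) = -25/81
  ⇒ ω_r²/ω_s² = -25/81
Coupling ω_s² = ω_r¹ ⇒ overall = 29/21 × -25/81 = -725/1701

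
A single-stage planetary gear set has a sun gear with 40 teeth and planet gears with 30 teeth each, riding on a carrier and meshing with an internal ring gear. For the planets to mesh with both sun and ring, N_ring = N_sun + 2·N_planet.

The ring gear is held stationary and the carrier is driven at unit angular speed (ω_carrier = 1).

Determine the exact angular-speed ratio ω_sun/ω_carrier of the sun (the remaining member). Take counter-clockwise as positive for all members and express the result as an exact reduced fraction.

N_ring = 40 + 2·30 = 100
40(ω_s−ω_c) = −100(ω_r−ω_c),  ω_r=0, ω_c=1
ω_s = 1 − (100/40)(0−1) = 7/2
ω_s/ω_c = 7/2

7/2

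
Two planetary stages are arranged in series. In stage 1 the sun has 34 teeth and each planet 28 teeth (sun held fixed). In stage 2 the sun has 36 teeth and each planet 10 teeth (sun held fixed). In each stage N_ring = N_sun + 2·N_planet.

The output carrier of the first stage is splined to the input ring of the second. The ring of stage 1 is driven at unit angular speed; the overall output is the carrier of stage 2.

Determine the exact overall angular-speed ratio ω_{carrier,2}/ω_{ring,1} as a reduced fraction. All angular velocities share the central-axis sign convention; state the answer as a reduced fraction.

Stage 1: N_ring = 34 + 2·28 = 90
Stage 1: 34(ω_s−ω_c) = −90(ω_r−ω_c),  ω_s=0, ω_r=1
Stage 1: 34(0−ω_c) = −90(1−ω_c)  ⇒  124ω_c = 90  ⇒  ω_c = 45/62
  ⇒ ω_c¹/ω_r¹ = 45/62
Stage 2: N_ring = 36 + 2·10 = 56
Stage 2: 36(ω_s−ω_c) = −56(ω_r−ω_c),  ω_s=0, ω_r=1
Stage 2: 36(0−ω_c) = −56(1−ω_c)  ⇒  92ω_c = 56  ⇒  ω_c = 14/23
  ⇒ ω_c²/ω_r² = 14/23
Coupling ω_r² = ω_c¹ ⇒ overall = 45/62 × 14/23 = 315/713

315/713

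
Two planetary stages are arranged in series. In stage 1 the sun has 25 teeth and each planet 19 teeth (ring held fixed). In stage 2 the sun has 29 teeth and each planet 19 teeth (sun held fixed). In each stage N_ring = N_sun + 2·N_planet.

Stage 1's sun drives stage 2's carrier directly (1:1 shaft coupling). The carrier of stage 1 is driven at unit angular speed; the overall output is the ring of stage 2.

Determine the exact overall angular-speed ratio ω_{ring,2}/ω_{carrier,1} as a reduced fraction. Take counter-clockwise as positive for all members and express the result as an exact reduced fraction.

Stage 1: N_ring = 25 + 2·19 = 63
Stage 1: 25(ω_s−ω_c) = −63(ω_r−ω_c),  ω_r=0, ω_c=1
Stage 1: ω_s = 1 − (63/25)(0−1) = 88/25
  ⇒ ω_s¹/ω_c¹ = 88/25
Stage 2: N_ring = 29 + 2·19 = 67
Stage 2: 29(ω_s−ω_c) = −67(ω_r−ω_c),  ω_s=0, ω_c=1
Stage 2: ω_r = 1 − (29/67)(0−1) = 96/67
  ⇒ ω_r²/ω_c² = 96/67
Coupling ω_c² = ω_s¹ ⇒ overall = 88/25 × 96/67 = 8448/1675

8448/1675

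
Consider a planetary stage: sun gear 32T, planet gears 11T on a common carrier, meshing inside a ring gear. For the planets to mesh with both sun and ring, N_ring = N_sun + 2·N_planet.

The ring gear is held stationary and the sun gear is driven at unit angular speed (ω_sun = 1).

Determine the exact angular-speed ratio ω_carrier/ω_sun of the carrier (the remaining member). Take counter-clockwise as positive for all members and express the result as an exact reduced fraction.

16/43

N_ring = 32 + 2·11 = 54
32(ω_s−ω_c) = −54(ω_r−ω_c),  ω_r=0, ω_s=1
32(1−ω_c) = −54(0−ω_c)  ⇒  86ω_c = 32  ⇒  ω_c = 16/43
ω_c/ω_s = 16/43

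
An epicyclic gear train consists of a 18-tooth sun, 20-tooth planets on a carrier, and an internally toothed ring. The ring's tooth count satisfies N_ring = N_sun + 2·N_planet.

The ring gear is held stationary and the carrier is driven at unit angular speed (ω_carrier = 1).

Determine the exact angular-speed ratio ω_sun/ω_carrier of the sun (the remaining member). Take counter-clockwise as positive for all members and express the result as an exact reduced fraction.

38/9

N_ring = 18 + 2·20 = 58
18(ω_s−ω_c) = −58(ω_r−ω_c),  ω_r=0, ω_c=1
ω_s = 1 − (58/18)(0−1) = 38/9
ω_s/ω_c = 38/9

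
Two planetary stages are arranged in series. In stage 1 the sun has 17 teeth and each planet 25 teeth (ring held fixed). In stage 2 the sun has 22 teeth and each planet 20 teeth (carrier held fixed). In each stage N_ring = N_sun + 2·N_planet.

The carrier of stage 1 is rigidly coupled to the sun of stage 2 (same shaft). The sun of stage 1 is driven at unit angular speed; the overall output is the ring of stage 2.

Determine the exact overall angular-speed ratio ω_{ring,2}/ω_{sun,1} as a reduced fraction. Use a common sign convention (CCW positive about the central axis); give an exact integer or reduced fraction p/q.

Stage 1: N_ring = 17 + 2·25 = 67
Stage 1: 17(ω_s−ω_c) = −67(ω_r−ω_c),  ω_r=0, ω_s=1
Stage 1: 17(1−ω_c) = −67(0−ω_c)  ⇒  84ω_c = 17  ⇒  ω_c = 17/84
  ⇒ ω_c¹/ω_s¹ = 17/84
Stage 2: N_ring = 22 + 2·20 = 62
Stage 2: 22(ω_s−ω_c) = −62(ω_r−ω_c),  ω_c=0, ω_s=1
Stage 2: ω_r = 0 − (22/62)(1−0) = -11/31
  ⇒ ω_r²/ω_s² = -11/31
Coupling ω_s² = ω_c¹ ⇒ overall = 17/84 × -11/31 = -187/2604

-187/2604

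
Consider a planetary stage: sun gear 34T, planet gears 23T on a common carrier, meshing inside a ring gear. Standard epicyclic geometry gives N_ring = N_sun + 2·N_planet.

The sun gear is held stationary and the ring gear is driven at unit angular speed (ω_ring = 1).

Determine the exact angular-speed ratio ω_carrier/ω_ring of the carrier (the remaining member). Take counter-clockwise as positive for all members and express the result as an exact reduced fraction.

N_ring = 34 + 2·23 = 80
34(ω_s−ω_c) = −80(ω_r−ω_c),  ω_s=0, ω_r=1
34(0−ω_c) = −80(1−ω_c)  ⇒  114ω_c = 80  ⇒  ω_c = 40/57
ω_c/ω_r = 40/57

40/57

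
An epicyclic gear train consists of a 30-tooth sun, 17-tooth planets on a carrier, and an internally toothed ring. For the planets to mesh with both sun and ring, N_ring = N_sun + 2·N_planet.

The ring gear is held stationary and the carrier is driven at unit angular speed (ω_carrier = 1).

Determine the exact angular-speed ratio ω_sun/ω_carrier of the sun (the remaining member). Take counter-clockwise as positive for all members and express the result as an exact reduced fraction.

N_ring = 30 + 2·17 = 64
30(ω_s−ω_c) = −64(ω_r−ω_c),  ω_r=0, ω_c=1
ω_s = 1 − (64/30)(0−1) = 47/15
ω_s/ω_c = 47/15

47/15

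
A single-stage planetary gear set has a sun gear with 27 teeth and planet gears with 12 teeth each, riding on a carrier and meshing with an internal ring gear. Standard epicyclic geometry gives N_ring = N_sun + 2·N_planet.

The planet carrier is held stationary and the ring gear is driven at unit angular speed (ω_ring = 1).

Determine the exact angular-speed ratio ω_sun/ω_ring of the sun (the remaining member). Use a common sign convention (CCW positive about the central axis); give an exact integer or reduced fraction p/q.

N_ring = 27 + 2·12 = 51
27(ω_s−ω_c) = −51(ω_r−ω_c),  ω_c=0, ω_r=1
ω_s = 0 − (51/27)(1−0) = -17/9
ω_s/ω_r = -17/9

-17/9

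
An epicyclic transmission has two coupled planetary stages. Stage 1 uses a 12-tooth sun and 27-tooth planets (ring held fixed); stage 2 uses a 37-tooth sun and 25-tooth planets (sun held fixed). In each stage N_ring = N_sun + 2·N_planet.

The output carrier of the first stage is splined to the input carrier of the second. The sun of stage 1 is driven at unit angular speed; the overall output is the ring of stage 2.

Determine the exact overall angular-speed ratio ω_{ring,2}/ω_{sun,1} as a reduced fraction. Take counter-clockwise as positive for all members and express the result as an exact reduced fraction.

Stage 1: N_ring = 12 + 2·27 = 66
Stage 1: 12(ω_s−ω_c) = −66(ω_r−ω_c),  ω_r=0, ω_s=1
Stage 1: 12(1−ω_c) = −66(0−ω_c)  ⇒  78ω_c = 12  ⇒  ω_c = 2/13
  ⇒ ω_c¹/ω_s¹ = 2/13
Stage 2: N_ring = 37 + 2·25 = 87
Stage 2: 37(ω_s−ω_c) = −87(ω_r−ω_c),  ω_s=0, ω_c=1
Stage 2: ω_r = 1 − (37/87)(0−1) = 124/87
  ⇒ ω_r²/ω_c² = 124/87
Coupling ω_c² = ω_c¹ ⇒ overall = 2/13 × 124/87 = 248/1131

248/1131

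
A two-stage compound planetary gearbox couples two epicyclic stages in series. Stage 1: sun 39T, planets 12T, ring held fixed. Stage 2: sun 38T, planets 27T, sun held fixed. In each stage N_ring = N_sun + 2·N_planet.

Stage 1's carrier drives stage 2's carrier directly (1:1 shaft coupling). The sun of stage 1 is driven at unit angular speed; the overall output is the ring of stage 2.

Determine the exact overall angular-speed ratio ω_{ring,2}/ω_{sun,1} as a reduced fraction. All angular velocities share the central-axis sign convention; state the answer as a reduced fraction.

845/1564

Stage 1: N_ring = 39 + 2·12 = 63
Stage 1: 39(ω_s−ω_c) = −63(ω_r−ω_c),  ω_r=0, ω_s=1
Stage 1: 39(1−ω_c) = −63(0−ω_c)  ⇒  102ω_c = 39  ⇒  ω_c = 13/34
  ⇒ ω_c¹/ω_s¹ = 13/34
Stage 2: N_ring = 38 + 2·27 = 92
Stage 2: 38(ω_s−ω_c) = −92(ω_r−ω_c),  ω_s=0, ω_c=1
Stage 2: ω_r = 1 − (38/92)(0−1) = 65/46
  ⇒ ω_r²/ω_c² = 65/46
Coupling ω_c² = ω_c¹ ⇒ overall = 13/34 × 65/46 = 845/1564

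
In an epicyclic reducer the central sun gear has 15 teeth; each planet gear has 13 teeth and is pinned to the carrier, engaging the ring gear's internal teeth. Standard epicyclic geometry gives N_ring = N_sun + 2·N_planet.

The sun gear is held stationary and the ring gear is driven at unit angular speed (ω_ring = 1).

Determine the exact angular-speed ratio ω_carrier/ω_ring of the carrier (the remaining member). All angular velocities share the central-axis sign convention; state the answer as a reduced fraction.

41/56

N_ring = 15 + 2·13 = 41
15(ω_s−ω_c) = −41(ω_r−ω_c),  ω_s=0, ω_r=1
15(0−ω_c) = −41(1−ω_c)  ⇒  56ω_c = 41  ⇒  ω_c = 41/56
ω_c/ω_r = 41/56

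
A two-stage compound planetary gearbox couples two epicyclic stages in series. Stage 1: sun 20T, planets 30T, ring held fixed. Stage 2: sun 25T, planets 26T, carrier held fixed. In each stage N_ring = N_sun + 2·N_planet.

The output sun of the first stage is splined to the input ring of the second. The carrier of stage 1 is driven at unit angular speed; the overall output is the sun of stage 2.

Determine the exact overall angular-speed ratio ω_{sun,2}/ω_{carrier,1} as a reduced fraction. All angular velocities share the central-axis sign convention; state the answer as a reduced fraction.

-77/5

Stage 1: N_ring = 20 + 2·30 = 80
Stage 1: 20(ω_s−ω_c) = −80(ω_r−ω_c),  ω_r=0, ω_c=1
Stage 1: ω_s = 1 − (80/20)(0−1) = 5
  ⇒ ω_s¹/ω_c¹ = 5
Stage 2: N_ring = 25 + 2·26 = 77
Stage 2: 25(ω_s−ω_c) = −77(ω_r−ω_c),  ω_c=0, ω_r=1
Stage 2: ω_s = 0 − (77/25)(1−0) = -77/25
  ⇒ ω_s²/ω_r² = -77/25
Coupling ω_r² = ω_s¹ ⇒ overall = 5 × -77/25 = -77/5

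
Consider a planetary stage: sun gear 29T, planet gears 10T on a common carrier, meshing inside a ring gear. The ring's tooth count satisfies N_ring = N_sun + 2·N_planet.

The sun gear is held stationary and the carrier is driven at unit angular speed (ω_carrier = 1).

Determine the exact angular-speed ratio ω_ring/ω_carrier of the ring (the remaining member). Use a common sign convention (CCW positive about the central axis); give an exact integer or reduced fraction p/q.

N_ring = 29 + 2·10 = 49
29(ω_s−ω_c) = −49(ω_r−ω_c),  ω_s=0, ω_c=1
ω_r = 1 − (29/49)(0−1) = 78/49
ω_r/ω_c = 78/49

78/49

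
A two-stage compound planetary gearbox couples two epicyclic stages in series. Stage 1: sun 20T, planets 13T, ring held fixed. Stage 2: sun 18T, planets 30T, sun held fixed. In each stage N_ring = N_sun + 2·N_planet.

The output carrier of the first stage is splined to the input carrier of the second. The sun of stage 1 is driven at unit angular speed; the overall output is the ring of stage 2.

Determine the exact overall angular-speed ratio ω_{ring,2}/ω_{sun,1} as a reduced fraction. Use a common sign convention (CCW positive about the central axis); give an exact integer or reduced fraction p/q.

160/429

Stage 1: N_ring = 20 + 2·13 = 46
Stage 1: 20(ω_s−ω_c) = −46(ω_r−ω_c),  ω_r=0, ω_s=1
Stage 1: 20(1−ω_c) = −46(0−ω_c)  ⇒  66ω_c = 20  ⇒  ω_c = 10/33
  ⇒ ω_c¹/ω_s¹ = 10/33
Stage 2: N_ring = 18 + 2·30 = 78
Stage 2: 18(ω_s−ω_c) = −78(ω_r−ω_c),  ω_s=0, ω_c=1
Stage 2: ω_r = 1 − (18/78)(0−1) = 16/13
  ⇒ ω_r²/ω_c² = 16/13
Coupling ω_c² = ω_c¹ ⇒ overall = 10/33 × 16/13 = 160/429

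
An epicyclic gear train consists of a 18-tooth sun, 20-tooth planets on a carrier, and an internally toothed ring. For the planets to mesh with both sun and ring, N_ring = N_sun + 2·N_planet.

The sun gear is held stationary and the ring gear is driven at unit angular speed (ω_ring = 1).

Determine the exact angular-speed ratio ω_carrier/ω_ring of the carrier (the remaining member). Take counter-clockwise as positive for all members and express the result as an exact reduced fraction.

N_ring = 18 + 2·20 = 58
18(ω_s−ω_c) = −58(ω_r−ω_c),  ω_s=0, ω_r=1
18(0−ω_c) = −58(1−ω_c)  ⇒  76ω_c = 58  ⇒  ω_c = 29/38
ω_c/ω_r = 29/38

29/38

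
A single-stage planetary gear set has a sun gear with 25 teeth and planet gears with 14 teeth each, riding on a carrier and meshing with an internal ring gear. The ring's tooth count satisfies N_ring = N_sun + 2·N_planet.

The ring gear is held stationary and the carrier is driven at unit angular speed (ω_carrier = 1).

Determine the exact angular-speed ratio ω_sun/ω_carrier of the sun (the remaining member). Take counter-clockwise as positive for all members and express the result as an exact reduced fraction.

78/25

N_ring = 25 + 2·14 = 53
25(ω_s−ω_c) = −53(ω_r−ω_c),  ω_r=0, ω_c=1
ω_s = 1 − (53/25)(0−1) = 78/25
ω_s/ω_c = 78/25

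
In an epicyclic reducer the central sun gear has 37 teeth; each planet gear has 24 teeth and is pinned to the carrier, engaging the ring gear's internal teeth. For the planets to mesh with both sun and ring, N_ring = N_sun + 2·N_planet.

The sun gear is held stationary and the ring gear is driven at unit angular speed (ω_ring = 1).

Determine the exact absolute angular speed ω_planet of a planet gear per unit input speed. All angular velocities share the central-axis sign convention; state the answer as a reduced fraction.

85/48

N_ring = 37 + 2·24 = 85
37(ω_s−ω_c) = −85(ω_r−ω_c),  ω_s=0, ω_r=1
37(0−ω_c) = −85(1−ω_c)  ⇒  122ω_c = 85  ⇒  ω_c = 85/122
sun–planet: 37·(0−85/122) = −24·(ω_p−ω_c)  ⇒  ω_p−ω_c = −(37/24)·(-85/122) = 3145/2928
ω_p = 85/122 + 3145/2928 = 85/48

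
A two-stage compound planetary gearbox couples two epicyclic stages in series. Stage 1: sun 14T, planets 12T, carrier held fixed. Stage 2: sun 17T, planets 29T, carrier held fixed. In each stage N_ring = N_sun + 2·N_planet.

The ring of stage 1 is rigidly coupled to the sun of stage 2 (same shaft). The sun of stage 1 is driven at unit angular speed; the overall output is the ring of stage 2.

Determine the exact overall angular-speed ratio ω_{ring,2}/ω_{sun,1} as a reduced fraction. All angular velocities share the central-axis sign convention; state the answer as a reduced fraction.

Stage 1: N_ring = 14 + 2·12 = 38
Stage 1: 14(ω_s−ω_c) = −38(ω_r−ω_c),  ω_c=0, ω_s=1
Stage 1: ω_r = 0 − (14/38)(1−0) = -7/19
  ⇒ ω_r¹/ω_s¹ = -7/19
Stage 2: N_ring = 17 + 2·29 = 75
Stage 2: 17(ω_s−ω_c) = −75(ω_r−ω_c),  ω_c=0, ω_s=1
Stage 2: ω_r = 0 − (17/75)(1−0) = -17/75
  ⇒ ω_r²/ω_s² = -17/75
Coupling ω_s² = ω_r¹ ⇒ overall = -7/19 × -17/75 = 119/1425

119/1425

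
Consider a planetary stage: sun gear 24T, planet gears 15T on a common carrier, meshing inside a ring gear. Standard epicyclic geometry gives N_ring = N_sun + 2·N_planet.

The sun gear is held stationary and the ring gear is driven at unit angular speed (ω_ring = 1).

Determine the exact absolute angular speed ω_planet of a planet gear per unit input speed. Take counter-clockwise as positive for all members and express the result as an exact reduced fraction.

N_ring = 24 + 2·15 = 54
24(ω_s−ω_c) = −54(ω_r−ω_c),  ω_s=0, ω_r=1
24(0−ω_c) = −54(1−ω_c)  ⇒  78ω_c = 54  ⇒  ω_c = 9/13
sun–planet: 24·(0−9/13) = −15·(ω_p−ω_c)  ⇒  ω_p−ω_c = −(24/15)·(-9/13) = 72/65
ω_p = 9/13 + 72/65 = 9/5

9/5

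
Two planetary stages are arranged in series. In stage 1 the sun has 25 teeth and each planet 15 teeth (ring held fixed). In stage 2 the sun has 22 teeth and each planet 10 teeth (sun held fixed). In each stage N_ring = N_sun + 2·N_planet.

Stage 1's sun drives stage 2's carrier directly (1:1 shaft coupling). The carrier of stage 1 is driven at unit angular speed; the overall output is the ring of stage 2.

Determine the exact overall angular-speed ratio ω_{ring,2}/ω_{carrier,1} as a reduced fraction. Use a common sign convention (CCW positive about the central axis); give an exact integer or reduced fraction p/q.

512/105

Stage 1: N_ring = 25 + 2·15 = 55
Stage 1: 25(ω_s−ω_c) = −55(ω_r−ω_c),  ω_r=0, ω_c=1
Stage 1: ω_s = 1 − (55/25)(0−1) = 16/5
  ⇒ ω_s¹/ω_c¹ = 16/5
Stage 2: N_ring = 22 + 2·10 = 42
Stage 2: 22(ω_s−ω_c) = −42(ω_r−ω_c),  ω_s=0, ω_c=1
Stage 2: ω_r = 1 − (22/42)(0−1) = 32/21
  ⇒ ω_r²/ω_c² = 32/21
Coupling ω_c² = ω_s¹ ⇒ overall = 16/5 × 32/21 = 512/105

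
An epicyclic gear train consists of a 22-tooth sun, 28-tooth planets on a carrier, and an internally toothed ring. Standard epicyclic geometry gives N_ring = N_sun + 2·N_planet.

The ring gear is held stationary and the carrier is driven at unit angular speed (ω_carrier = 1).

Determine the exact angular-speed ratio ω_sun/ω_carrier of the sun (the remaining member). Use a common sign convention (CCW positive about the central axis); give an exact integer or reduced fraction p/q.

N_ring = 22 + 2·28 = 78
22(ω_s−ω_c) = −78(ω_r−ω_c),  ω_r=0, ω_c=1
ω_s = 1 − (78/22)(0−1) = 50/11
ω_s/ω_c = 50/11

50/11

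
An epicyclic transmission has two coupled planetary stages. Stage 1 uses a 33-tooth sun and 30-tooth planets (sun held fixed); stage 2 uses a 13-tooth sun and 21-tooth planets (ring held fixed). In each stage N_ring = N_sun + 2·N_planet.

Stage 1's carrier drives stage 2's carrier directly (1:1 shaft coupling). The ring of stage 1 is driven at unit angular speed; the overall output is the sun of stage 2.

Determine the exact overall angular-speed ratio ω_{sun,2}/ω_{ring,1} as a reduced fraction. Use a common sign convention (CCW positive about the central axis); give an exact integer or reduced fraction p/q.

1054/273

Stage 1: N_ring = 33 + 2·30 = 93
Stage 1: 33(ω_s−ω_c) = −93(ω_r−ω_c),  ω_s=0, ω_r=1
Stage 1: 33(0−ω_c) = −93(1−ω_c)  ⇒  126ω_c = 93  ⇒  ω_c = 31/42
  ⇒ ω_c¹/ω_r¹ = 31/42
Stage 2: N_ring = 13 + 2·21 = 55
Stage 2: 13(ω_s−ω_c) = −55(ω_r−ω_c),  ω_r=0, ω_c=1
Stage 2: ω_s = 1 − (55/13)(0−1) = 68/13
  ⇒ ω_s²/ω_c² = 68/13
Coupling ω_c² = ω_c¹ ⇒ overall = 31/42 × 68/13 = 1054/273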